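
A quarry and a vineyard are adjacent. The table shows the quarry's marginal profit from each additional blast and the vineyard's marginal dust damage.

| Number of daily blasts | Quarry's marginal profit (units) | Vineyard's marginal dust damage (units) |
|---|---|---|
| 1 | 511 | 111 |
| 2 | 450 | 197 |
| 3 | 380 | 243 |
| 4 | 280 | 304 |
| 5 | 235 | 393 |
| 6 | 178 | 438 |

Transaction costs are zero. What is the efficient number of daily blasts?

Bargaining reaches the level where marginal profit last exceeds marginal dust damage.
That holds through level 3 (380 ≥ 243) but not at 4 (280 < 304).

3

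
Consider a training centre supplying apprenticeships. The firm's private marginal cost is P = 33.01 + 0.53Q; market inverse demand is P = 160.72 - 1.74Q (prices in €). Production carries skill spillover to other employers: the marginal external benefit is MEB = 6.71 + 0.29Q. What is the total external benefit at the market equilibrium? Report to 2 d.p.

Market equilibrium (private): 33.01 + 0.53Q = 160.72 - 1.74Q → Q_m = 56.2599.
Total external benefit = ∫₀^{Q_m} (6.71 + 0.29Q) dQ = 6.71×56.2599 + ½×0.29×56.2599² = 836.4545.

€836.45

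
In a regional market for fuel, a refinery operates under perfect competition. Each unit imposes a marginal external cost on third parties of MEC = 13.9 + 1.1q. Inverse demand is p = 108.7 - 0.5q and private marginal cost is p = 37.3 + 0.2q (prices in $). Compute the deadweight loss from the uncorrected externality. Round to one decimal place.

Market equilibrium (private): 37.3 + 0.2q = 108.7 - 0.5q → q_m = 102.0000.
Social marginal cost = private MC + MEC = 51.2 + 1.3q.
Set SMC = demand: 51.2 + 1.3q = 108.7 - 0.5q → q* = 31.9444.
The welfare-loss triangle has base |q_m − q*| and height MEC(q_m) (the vertical gap between SMC and demand is zero at q* and MEC at q_m).
DWL = ½ × 70.0556 × 126.1000 = 4417.0056.

DWL = $4417.0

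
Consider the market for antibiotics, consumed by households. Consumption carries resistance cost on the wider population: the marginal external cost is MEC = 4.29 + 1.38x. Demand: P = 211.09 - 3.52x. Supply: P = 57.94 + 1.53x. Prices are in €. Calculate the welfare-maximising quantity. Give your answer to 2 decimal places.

x* = 23.15

Social marginal benefit = demand − MEC = 206.80 - 4.90x.
Set SMB = MC: 206.80 - 4.90x = 57.94 + 1.53x → x* = 23.1509.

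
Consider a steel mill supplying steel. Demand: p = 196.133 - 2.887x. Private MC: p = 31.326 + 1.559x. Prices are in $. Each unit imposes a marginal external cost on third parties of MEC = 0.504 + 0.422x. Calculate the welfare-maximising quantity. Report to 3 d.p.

Social marginal cost = private MC + MEC = 31.830 + 1.981x.
Set SMC = demand: 31.830 + 1.981x = 196.133 - 2.887x → x* = 33.7516.

x* = 33.752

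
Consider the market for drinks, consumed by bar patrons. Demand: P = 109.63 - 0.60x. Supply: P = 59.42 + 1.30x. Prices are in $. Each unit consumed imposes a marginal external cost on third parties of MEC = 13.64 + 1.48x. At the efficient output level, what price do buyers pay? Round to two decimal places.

P = $103.14

Social marginal benefit = demand − MEC = 95.99 - 2.08x.
Set SMB = MC: 95.99 - 2.08x = 59.42 + 1.30x → x* = 10.8195.
Consumer price on the demand curve at x*: 109.63 − 0.60×10.8195 = 103.1383.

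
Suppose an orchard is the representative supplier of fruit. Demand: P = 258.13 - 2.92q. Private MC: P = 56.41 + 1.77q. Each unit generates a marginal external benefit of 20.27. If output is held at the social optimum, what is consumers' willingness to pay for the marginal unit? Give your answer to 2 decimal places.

Social marginal cost = private MC − MEB = 36.14 + 1.77q.
Set SMC = demand: 36.14 + 1.77q = 258.13 - 2.92q → q* = 47.3326.
Consumer price on the demand curve at q*: 258.13 − 2.92×47.3326 = 119.9188.

P = 119.92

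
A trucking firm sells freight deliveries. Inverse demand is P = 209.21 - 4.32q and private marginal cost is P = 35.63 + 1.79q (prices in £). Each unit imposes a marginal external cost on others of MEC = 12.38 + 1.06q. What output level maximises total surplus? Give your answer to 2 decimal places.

Social marginal cost = private MC + MEC = 48.01 + 2.85q.
Set SMC = demand: 48.01 + 2.85q = 209.21 - 4.32q → q* = 22.4826.

q* = 22.48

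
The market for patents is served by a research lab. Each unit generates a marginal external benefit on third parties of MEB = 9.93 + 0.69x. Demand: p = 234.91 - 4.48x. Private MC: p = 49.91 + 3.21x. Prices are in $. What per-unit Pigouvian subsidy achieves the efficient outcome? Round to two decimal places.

Social marginal cost = private MC − MEB = 39.98 + 2.52x.
Set SMC = demand: 39.98 + 2.52x = 234.91 - 4.48x → x* = 27.8471.
The Pigouvian subsidy equals MEB at x*: 9.93 + 0.69×27.8471 = 29.1445.

subsidy = $29.14 per unit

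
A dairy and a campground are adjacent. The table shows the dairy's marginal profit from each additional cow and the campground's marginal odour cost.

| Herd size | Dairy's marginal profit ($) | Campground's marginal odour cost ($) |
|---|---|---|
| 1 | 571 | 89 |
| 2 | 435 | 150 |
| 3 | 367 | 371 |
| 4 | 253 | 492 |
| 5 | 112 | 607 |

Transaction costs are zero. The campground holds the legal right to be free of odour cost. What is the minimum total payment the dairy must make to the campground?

Efficient level: marginal profit ≥ marginal odour cost through level 2, so k* = 2.
With the campground holding the right, the dairy must at least compensate total damage at k*: 89 + 150 = 239.

$239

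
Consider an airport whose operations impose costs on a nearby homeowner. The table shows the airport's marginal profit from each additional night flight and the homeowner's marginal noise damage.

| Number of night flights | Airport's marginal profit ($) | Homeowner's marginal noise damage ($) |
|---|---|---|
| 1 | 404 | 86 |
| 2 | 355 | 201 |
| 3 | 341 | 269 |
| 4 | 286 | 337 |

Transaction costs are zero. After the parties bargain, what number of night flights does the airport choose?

3

Bargaining reaches the level where marginal profit last exceeds marginal noise damage.
That holds through level 3 (341 ≥ 269) but not at 4 (286 < 337).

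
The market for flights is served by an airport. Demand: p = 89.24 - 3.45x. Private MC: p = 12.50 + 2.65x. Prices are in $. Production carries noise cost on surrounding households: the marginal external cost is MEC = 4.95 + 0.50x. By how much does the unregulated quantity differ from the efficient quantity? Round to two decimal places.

Market equilibrium (private): 12.50 + 2.65x = 89.24 - 3.45x → x_m = 12.5803.
Social marginal cost = private MC + MEC = 17.45 + 3.15x.
Set SMC = demand: 17.45 + 3.15x = 89.24 - 3.45x → x* = 10.8773.
Gap = |12.5803 − 10.8773| = 1.7030.

1.70 units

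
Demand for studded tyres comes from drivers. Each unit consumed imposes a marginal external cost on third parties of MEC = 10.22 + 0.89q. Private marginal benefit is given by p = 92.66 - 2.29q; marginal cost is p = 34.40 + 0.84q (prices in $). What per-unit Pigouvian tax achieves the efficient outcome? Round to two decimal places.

tax = $20.86 per unit

Social marginal benefit = demand − MEC = 82.44 - 3.18q.
Set SMB = MC: 82.44 - 3.18q = 34.40 + 0.84q → q* = 11.9502.
The Pigouvian tax equals MEC at q*: 10.22 + 0.89×11.9502 = 20.8557.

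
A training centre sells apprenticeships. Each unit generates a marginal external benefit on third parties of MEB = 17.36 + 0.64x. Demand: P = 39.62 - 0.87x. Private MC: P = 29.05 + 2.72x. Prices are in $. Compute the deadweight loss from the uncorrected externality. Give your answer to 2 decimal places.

Market equilibrium (private): 29.05 + 2.72x = 39.62 - 0.87x → x_m = 2.9443.
Social marginal cost = private MC − MEB = 11.69 + 2.08x.
Set SMC = demand: 11.69 + 2.08x = 39.62 - 0.87x → x* = 9.4678.
Between x* and x_m the wedge demand − SMC runs linearly from 0 to MEB(x_m), so the loss is a triangle.
DWL = ½ × 6.5235 × 19.2443 = 62.7701.

DWL = $62.77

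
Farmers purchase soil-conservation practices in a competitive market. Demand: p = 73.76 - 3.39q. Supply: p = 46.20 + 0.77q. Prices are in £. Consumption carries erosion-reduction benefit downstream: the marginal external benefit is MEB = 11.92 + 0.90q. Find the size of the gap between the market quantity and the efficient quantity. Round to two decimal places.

Market equilibrium (private): 46.20 + 0.77q = 73.76 - 3.39q → q_m = 6.6250.
Social marginal benefit = demand + MEB = 85.68 - 2.49q.
Set SMB = MC: 85.68 - 2.49q = 46.20 + 0.77q → q* = 12.1104.
Gap = |6.6250 − 12.1104| = 5.4854.

5.49 units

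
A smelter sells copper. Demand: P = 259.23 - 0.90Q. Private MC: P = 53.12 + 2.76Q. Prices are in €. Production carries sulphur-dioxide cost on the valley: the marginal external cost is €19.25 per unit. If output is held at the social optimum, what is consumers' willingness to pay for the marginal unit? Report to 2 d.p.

Social marginal cost = private MC + MEC = 72.37 + 2.76Q.
Set SMC = demand: 72.37 + 2.76Q = 259.23 - 0.90Q → Q* = 51.0546.
Consumer price on the demand curve at Q*: 259.23 − 0.90×51.0546 = 213.2809.

P = €213.28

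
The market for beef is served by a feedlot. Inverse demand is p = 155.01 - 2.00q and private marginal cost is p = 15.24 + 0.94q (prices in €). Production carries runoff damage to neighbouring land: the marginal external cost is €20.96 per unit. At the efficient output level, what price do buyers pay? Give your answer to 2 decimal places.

Social marginal cost = private MC + MEC = 36.20 + 0.94q.
Set SMC = demand: 36.20 + 0.94q = 155.01 - 2.00q → q* = 40.4116.
Consumer price on the demand curve at q*: 155.01 − 2.00×40.4116 = 74.1868.

P = €74.19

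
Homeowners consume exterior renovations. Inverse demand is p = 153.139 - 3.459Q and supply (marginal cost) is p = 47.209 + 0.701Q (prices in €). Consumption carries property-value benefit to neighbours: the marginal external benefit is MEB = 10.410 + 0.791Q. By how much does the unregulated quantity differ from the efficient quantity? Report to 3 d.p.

Market equilibrium (private): 47.209 + 0.701Q = 153.139 - 3.459Q → Q_m = 25.4639.
Social marginal benefit = demand + MEB = 163.549 - 2.668Q.
Set SMB = MC: 163.549 - 2.668Q = 47.209 + 0.701Q → Q* = 34.5325.
Gap = |25.4639 − 34.5325| = 9.0686.

9.069 units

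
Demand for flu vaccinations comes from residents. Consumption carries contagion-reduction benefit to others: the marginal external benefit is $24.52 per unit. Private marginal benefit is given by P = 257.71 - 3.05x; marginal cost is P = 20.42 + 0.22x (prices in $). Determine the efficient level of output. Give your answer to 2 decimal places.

x* = 80.06

Social marginal benefit = demand + MEB = 282.23 - 3.05x.
Set SMB = MC: 282.23 - 3.05x = 20.42 + 0.22x → x* = 80.0642.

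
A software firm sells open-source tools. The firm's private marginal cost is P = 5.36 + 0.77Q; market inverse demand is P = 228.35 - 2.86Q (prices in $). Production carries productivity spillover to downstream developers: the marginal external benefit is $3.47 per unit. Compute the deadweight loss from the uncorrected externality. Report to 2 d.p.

Market equilibrium (private): 5.36 + 0.77Q = 228.35 - 2.86Q → Q_m = 61.4298.
Social marginal cost = private MC − MEB = 1.89 + 0.77Q.
Set SMC = demand: 1.89 + 0.77Q = 228.35 - 2.86Q → Q* = 62.3857.
The loss is the area between SMC and demand from Q* to Q_m; with linear curves that's a triangle of height MEB(Q_m).
DWL = ½ × 0.9559 × 3.4700 = 1.6585.

DWL = $1.66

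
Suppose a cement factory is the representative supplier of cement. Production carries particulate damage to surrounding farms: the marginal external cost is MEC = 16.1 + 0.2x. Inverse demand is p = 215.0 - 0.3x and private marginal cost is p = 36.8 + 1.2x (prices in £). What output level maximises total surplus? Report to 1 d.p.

x* = 95.4

Social marginal cost = private MC + MEC = 52.9 + 1.4x.
Set SMC = demand: 52.9 + 1.4x = 215.0 - 0.3x → x* = 95.3529.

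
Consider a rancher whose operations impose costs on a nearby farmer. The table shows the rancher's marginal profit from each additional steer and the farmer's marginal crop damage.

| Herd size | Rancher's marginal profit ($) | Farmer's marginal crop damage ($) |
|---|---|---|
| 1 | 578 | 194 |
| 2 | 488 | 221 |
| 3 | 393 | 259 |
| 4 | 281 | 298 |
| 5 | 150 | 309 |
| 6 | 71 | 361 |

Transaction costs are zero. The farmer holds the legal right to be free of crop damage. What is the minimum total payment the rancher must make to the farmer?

Efficient level: marginal profit ≥ marginal crop damage through level 3, so k* = 3.
With the farmer holding the right, the rancher must at least compensate total damage at k*: 194 + 221 + 259 = 674.

$674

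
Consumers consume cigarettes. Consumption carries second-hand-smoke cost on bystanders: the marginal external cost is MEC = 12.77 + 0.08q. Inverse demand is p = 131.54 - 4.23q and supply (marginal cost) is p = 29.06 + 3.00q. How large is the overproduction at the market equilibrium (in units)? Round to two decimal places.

Market equilibrium (private): 29.06 + 3.00q = 131.54 - 4.23q → q_m = 14.1743.
Social marginal benefit = demand − MEC = 118.77 - 4.31q.
Set SMB = MC: 118.77 - 4.31q = 29.06 + 3.00q → q* = 12.2722.
Gap = |14.1743 − 12.2722| = 1.9021.

1.90 units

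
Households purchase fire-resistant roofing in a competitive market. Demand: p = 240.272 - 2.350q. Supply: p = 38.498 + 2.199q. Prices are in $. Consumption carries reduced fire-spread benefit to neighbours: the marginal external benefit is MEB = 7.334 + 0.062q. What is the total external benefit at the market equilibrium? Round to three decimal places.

$386.295

Market equilibrium (private): 38.498 + 2.199q = 240.272 - 2.350q → q_m = 44.3557.
Total external benefit = ∫₀^{q_m} (7.334 + 0.062q) dq = 7.334×44.3557 + ½×0.062×44.3557² = 386.2950.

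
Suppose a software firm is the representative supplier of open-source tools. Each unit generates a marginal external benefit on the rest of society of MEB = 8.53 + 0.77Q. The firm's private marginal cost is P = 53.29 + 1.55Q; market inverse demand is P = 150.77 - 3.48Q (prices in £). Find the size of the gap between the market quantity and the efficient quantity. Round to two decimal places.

5.51 units

Market equilibrium (private): 53.29 + 1.55Q = 150.77 - 3.48Q → Q_m = 19.3797.
Social marginal cost = private MC − MEB = 44.76 + 0.78Q.
Set SMC = demand: 44.76 + 0.78Q = 150.77 - 3.48Q → Q* = 24.8850.
Gap = |19.3797 − 24.8850| = 5.5053.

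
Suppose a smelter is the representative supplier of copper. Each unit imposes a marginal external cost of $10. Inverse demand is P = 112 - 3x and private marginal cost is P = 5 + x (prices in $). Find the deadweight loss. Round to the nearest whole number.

Market equilibrium (private): 5 + x = 112 - 3x → x_m = 26.7500.
Social marginal cost = private MC + MEC = 15 + x.
Set SMC = demand: 15 + x = 112 - 3x → x* = 24.2500.
Height of the DWL triangle at x_m is SMC(x_m) − demand(x_m) = MEC(x_m) = 10.0000.
DWL = ½ × 2.5000 × 10.0000 = 12.5000.

DWL = $13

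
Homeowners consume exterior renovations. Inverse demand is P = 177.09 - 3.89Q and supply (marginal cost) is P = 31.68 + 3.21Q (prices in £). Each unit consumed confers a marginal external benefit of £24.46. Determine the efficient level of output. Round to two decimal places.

Social marginal benefit = demand + MEB = 201.55 - 3.89Q.
Set SMB = MC: 201.55 - 3.89Q = 31.68 + 3.21Q → Q* = 23.9254.

Q* = 23.93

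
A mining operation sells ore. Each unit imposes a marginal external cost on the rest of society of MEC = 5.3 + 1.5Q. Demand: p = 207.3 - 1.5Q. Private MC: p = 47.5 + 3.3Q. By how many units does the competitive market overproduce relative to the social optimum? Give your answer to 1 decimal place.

8.8 units

Market equilibrium (private): 47.5 + 3.3Q = 207.3 - 1.5Q → Q_m = 33.2917.
Social marginal cost = private MC + MEC = 52.8 + 4.8Q.
Set SMC = demand: 52.8 + 4.8Q = 207.3 - 1.5Q → Q* = 24.5238.
Gap = |33.2917 − 24.5238| = 8.7679.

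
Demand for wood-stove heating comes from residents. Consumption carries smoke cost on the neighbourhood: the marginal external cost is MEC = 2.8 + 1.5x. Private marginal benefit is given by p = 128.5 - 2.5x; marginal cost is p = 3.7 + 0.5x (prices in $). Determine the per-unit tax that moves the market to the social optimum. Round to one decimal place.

tax = $43.5 per unit

Social marginal benefit = demand − MEC = 125.7 - 4.0x.
Set SMB = MC: 125.7 - 4.0x = 3.7 + 0.5x → x* = 27.1111.
The Pigouvian tax equals MEC at x*: 2.8 + 1.5×27.1111 = 43.4667.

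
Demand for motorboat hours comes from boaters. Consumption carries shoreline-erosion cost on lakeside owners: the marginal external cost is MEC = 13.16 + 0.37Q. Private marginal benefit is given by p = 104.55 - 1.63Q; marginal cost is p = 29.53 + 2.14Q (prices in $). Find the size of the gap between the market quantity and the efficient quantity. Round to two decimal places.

Market equilibrium (private): 29.53 + 2.14Q = 104.55 - 1.63Q → Q_m = 19.8992.
Social marginal benefit = demand − MEC = 91.39 - 2.00Q.
Set SMB = MC: 91.39 - 2.00Q = 29.53 + 2.14Q → Q* = 14.9420.
Gap = |19.8992 − 14.9420| = 4.9572.

4.96 units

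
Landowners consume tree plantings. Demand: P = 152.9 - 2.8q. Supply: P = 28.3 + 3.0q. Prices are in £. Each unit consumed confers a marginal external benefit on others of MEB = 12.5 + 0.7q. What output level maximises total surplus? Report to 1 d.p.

q* = 26.9

Social marginal benefit = demand + MEB = 165.4 - 2.1q.
Set SMB = MC: 165.4 - 2.1q = 28.3 + 3.0q → q* = 26.8824.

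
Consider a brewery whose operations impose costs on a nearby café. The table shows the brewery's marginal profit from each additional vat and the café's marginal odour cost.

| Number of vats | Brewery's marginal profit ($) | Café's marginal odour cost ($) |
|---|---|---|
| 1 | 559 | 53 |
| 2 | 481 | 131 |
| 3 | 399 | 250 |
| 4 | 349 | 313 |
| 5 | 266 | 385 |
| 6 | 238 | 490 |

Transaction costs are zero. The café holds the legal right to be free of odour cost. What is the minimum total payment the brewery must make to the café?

$747

Efficient level: marginal profit ≥ marginal odour cost through level 4, so k* = 4.
With the café holding the right, the brewery must at least compensate total damage at k*: 53 + 131 + 250 + 313 = 747.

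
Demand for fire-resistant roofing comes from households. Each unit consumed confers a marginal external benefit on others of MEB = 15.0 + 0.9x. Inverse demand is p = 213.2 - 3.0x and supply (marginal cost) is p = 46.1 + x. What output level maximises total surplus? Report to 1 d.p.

Social marginal benefit = demand + MEB = 228.2 - 2.1x.
Set SMB = MC: 228.2 - 2.1x = 46.1 + x → x* = 58.7419.

x* = 58.7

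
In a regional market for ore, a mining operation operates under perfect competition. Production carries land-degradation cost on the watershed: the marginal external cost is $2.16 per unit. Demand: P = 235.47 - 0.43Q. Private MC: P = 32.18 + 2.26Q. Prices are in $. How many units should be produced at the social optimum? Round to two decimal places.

Q* = 74.77

Social marginal cost = private MC + MEC = 34.34 + 2.26Q.
Set SMC = demand: 34.34 + 2.26Q = 235.47 - 0.43Q → Q* = 74.7695.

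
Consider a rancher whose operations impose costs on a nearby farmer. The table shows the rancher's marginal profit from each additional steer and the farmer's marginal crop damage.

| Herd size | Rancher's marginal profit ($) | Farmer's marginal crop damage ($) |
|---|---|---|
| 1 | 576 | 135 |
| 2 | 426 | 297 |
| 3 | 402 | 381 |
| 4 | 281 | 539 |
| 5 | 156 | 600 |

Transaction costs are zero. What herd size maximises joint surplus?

Bargaining reaches the level where marginal profit last exceeds marginal crop damage.
That holds through level 3 (402 ≥ 381) but not at 4 (281 < 539).

3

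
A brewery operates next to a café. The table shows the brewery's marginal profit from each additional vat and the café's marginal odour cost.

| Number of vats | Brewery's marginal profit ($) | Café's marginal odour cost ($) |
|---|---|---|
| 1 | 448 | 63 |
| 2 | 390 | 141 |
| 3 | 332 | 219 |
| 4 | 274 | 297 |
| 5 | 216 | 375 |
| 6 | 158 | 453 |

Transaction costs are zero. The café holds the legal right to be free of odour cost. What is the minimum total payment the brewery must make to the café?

Efficient level: marginal profit ≥ marginal odour cost through level 3, so k* = 3.
With the café holding the right, the brewery must at least compensate total damage at k*: 63 + 141 + 219 = 423.

$423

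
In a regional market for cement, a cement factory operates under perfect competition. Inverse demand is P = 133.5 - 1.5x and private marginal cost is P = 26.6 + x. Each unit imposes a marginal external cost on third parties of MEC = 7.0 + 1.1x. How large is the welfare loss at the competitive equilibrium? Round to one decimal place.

DWL = 405.5

Market equilibrium (private): 26.6 + x = 133.5 - 1.5x → x_m = 42.7600.
Social marginal cost = private MC + MEC = 33.6 + 2.1x.
Set SMC = demand: 33.6 + 2.1x = 133.5 - 1.5x → x* = 27.7500.
Between x* and x_m the wedge SMC − demand runs linearly from 0 to MEC(x_m), so the loss is a triangle.
DWL = ½ × 15.0100 × 54.0360 = 405.5402.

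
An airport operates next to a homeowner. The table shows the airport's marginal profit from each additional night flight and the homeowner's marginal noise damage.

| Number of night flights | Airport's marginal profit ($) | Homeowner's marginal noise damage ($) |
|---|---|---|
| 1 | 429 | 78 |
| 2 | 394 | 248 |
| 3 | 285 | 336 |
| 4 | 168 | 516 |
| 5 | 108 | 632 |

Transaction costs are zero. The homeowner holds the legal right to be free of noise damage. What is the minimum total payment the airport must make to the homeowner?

$326

Efficient level: marginal profit ≥ marginal noise damage through level 2, so k* = 2.
With the homeowner holding the right, the airport must at least compensate total damage at k*: 78 + 248 = 326.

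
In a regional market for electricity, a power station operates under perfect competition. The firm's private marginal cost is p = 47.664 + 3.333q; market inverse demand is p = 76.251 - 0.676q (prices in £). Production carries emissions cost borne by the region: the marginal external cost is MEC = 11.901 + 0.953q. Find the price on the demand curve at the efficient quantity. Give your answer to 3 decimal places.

P = £73.978

Social marginal cost = private MC + MEC = 59.565 + 4.286q.
Set SMC = demand: 59.565 + 4.286q = 76.251 - 0.676q → q* = 3.3628.
Consumer price on the demand curve at q*: 76.251 − 0.676×3.3628 = 73.9777.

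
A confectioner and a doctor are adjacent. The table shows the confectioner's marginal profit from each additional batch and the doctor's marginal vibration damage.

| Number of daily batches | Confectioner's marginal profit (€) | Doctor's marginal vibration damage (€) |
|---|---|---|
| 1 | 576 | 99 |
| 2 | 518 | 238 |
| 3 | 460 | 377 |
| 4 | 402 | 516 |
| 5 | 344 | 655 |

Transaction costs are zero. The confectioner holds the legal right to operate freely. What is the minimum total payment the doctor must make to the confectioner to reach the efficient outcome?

€746

Left alone the confectioner would choose level 5 (marginal profit stays positive).
Efficient level: k* = 3 (marginal profit ≥ marginal vibration damage through 3).
The doctor must at least cover the confectioner's forgone profit from cutting 5→3: 402 + 344 = 746.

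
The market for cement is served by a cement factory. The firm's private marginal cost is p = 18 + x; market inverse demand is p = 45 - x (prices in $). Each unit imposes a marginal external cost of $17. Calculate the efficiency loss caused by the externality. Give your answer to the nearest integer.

Market equilibrium (private): 18 + x = 45 - x → x_m = 13.5000.
Social marginal cost = private MC + MEC = 35 + x.
Set SMC = demand: 35 + x = 45 - x → x* = 5.0000.
The welfare-loss triangle has base |x_m − x*| and height MEC(x_m) (the vertical gap between SMC and demand is zero at x* and MEC at x_m).
DWL = ½ × 8.5000 × 17.0000 = 72.2500.

DWL = $72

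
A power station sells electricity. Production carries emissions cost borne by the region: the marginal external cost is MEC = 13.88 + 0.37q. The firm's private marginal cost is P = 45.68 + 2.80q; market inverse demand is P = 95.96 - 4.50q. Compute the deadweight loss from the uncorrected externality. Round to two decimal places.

DWL = 17.59

Market equilibrium (private): 45.68 + 2.80q = 95.96 - 4.50q → q_m = 6.8877.
Social marginal cost = private MC + MEC = 59.56 + 3.17q.
Set SMC = demand: 59.56 + 3.17q = 95.96 - 4.50q → q* = 4.7458.
The loss is the area between SMC and demand from q* to q_m; with linear curves that's a triangle of height MEC(q_m).
DWL = ½ × 2.1419 × 16.4284 = 17.5940.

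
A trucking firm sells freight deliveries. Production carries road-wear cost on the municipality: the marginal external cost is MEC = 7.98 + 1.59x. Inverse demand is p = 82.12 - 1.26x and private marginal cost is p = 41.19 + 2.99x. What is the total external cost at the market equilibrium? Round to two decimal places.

Market equilibrium (private): 41.19 + 2.99x = 82.12 - 1.26x → x_m = 9.6306.
Total external cost = ∫₀^{x_m} (7.98 + 1.59x) dx = 7.98×9.6306 + ½×1.59×9.6306² = 150.5872.

150.59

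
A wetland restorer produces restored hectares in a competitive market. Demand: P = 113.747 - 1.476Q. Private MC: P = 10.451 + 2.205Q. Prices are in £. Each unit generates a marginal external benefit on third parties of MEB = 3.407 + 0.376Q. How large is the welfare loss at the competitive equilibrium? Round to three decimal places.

DWL = £29.476

Market equilibrium (private): 10.451 + 2.205Q = 113.747 - 1.476Q → Q_m = 28.0619.
Social marginal cost = private MC − MEB = 7.044 + 1.829Q.
Set SMC = demand: 7.044 + 1.829Q = 113.747 - 1.476Q → Q* = 32.2853.
The loss is the area between SMC and demand from Q* to Q_m; with linear curves that's a triangle of height MEB(Q_m).
DWL = ½ × 4.2234 × 13.9583 = 29.4757.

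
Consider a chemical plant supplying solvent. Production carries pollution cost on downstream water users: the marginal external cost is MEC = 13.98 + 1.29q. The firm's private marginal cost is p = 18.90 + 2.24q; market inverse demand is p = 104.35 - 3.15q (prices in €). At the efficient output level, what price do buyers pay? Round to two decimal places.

P = €70.65

Social marginal cost = private MC + MEC = 32.88 + 3.53q.
Set SMC = demand: 32.88 + 3.53q = 104.35 - 3.15q → q* = 10.6991.
Consumer price on the demand curve at q*: 104.35 − 3.15×10.6991 = 70.6478.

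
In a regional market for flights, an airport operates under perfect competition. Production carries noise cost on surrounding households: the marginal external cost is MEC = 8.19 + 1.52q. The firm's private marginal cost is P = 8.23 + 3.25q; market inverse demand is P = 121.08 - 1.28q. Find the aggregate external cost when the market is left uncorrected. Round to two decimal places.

Market equilibrium (private): 8.23 + 3.25q = 121.08 - 1.28q → q_m = 24.9117.
Total external cost = ∫₀^{q_m} (8.19 + 1.52q) dq = 8.19×24.9117 + ½×1.52×24.9117² = 675.6773.

675.68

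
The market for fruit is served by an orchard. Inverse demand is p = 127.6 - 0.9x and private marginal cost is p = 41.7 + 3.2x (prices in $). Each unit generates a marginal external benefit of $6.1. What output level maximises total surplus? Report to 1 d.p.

x* = 22.4

Social marginal cost = private MC − MEB = 35.6 + 3.2x.
Set SMC = demand: 35.6 + 3.2x = 127.6 - 0.9x → x* = 22.4390.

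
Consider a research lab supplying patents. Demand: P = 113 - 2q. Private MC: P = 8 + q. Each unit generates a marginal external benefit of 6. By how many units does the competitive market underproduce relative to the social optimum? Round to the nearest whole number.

2 units

Market equilibrium (private): 8 + q = 113 - 2q → q_m = 35.0000.
Social marginal cost = private MC − MEB = 2 + q.
Set SMC = demand: 2 + q = 113 - 2q → q* = 37.0000.
Gap = |35.0000 − 37.0000| = 2.0000.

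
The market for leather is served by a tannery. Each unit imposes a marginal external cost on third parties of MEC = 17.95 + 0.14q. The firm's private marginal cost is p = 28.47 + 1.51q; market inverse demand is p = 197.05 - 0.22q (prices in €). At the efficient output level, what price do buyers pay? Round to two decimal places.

P = €179.33

Social marginal cost = private MC + MEC = 46.42 + 1.65q.
Set SMC = demand: 46.42 + 1.65q = 197.05 - 0.22q → q* = 80.5508.
Consumer price on the demand curve at q*: 197.05 − 0.22×80.5508 = 179.3288.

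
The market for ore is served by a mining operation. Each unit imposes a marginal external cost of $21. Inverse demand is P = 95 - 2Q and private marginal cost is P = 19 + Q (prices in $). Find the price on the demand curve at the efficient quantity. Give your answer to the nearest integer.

P = $58

Social marginal cost = private MC + MEC = 40 + Q.
Set SMC = demand: 40 + Q = 95 - 2Q → Q* = 18.3333.
Consumer price on the demand curve at Q*: 95 − 2×18.3333 = 58.3334.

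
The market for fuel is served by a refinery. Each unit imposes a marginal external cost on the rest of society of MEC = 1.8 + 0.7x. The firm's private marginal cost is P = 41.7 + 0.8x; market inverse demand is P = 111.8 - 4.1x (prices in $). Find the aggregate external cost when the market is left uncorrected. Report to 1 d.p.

$97.4

Market equilibrium (private): 41.7 + 0.8x = 111.8 - 4.1x → x_m = 14.3061.
Total external cost = ∫₀^{x_m} (1.8 + 0.7x) dx = 1.8×14.3061 + ½×0.7×14.3061² = 97.3836.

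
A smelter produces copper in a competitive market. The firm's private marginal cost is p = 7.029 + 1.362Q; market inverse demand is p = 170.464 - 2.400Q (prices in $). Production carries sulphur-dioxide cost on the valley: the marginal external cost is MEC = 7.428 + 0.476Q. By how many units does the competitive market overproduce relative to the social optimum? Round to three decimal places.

Market equilibrium (private): 7.029 + 1.362Q = 170.464 - 2.400Q → Q_m = 43.4436.
Social marginal cost = private MC + MEC = 14.457 + 1.838Q.
Set SMC = demand: 14.457 + 1.838Q = 170.464 - 2.400Q → Q* = 36.8115.
Gap = |43.4436 − 36.8115| = 6.6321.

6.632 units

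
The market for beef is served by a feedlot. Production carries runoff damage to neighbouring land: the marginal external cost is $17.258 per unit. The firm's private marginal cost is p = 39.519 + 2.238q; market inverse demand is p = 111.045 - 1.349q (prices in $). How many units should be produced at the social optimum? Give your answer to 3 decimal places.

Social marginal cost = private MC + MEC = 56.777 + 2.238q.
Set SMC = demand: 56.777 + 2.238q = 111.045 - 1.349q → q* = 15.1291.

q* = 15.129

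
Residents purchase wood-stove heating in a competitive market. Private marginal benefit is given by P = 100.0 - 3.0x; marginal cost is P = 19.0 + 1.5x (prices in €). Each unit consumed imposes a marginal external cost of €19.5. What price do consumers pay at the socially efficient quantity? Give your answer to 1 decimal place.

P = €59.0

Social marginal benefit = demand − MEC = 80.5 - 3.0x.
Set SMB = MC: 80.5 - 3.0x = 19.0 + 1.5x → x* = 13.6667.
Consumer price on the demand curve at x*: 100.0 − 3.0×13.6667 = 58.9999.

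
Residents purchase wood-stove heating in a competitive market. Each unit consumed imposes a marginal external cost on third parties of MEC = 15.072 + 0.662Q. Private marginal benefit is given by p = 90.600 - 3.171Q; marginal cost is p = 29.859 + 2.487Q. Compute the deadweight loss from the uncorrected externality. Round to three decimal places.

DWL = 38.916

Market equilibrium (private): 29.859 + 2.487Q = 90.600 - 3.171Q → Q_m = 10.7354.
Social marginal benefit = demand − MEC = 75.528 - 3.833Q.
Set SMB = MC: 75.528 - 3.833Q = 29.859 + 2.487Q → Q* = 7.2261.
The loss is the area between SMB and MC from Q* to Q_m; with linear curves that's a triangle of height MEC(Q_m).
DWL = ½ × 3.5093 × 22.1788 = 38.9160.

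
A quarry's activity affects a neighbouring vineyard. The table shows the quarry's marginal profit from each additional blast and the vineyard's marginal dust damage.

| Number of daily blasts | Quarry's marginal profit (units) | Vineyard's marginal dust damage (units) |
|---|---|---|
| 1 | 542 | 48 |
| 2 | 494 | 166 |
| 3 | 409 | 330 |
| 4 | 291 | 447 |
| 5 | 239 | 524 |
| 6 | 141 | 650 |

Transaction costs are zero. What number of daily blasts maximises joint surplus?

Bargaining reaches the level where marginal profit last exceeds marginal dust damage.
That holds through level 3 (409 ≥ 330) but not at 4 (291 < 447).

3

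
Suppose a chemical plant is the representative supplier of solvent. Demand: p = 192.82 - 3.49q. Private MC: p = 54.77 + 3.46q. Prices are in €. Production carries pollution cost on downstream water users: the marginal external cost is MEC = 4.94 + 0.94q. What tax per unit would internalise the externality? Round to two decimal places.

tax = €20.80 per unit

Social marginal cost = private MC + MEC = 59.71 + 4.40q.
Set SMC = demand: 59.71 + 4.40q = 192.82 - 3.49q → q* = 16.8707.
The Pigouvian tax equals MEC at q*: 4.94 + 0.94×16.8707 = 20.7985.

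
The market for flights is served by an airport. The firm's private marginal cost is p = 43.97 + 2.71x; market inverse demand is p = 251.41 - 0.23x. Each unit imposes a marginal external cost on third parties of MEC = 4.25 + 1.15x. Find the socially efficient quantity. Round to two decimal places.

Social marginal cost = private MC + MEC = 48.22 + 3.86x.
Set SMC = demand: 48.22 + 3.86x = 251.41 - 0.23x → x* = 49.6797.

x* = 49.68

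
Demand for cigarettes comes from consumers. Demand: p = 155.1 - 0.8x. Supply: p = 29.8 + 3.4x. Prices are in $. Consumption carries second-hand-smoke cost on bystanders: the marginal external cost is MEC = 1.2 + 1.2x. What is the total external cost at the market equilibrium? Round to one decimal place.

$569.8

Market equilibrium (private): 29.8 + 3.4x = 155.1 - 0.8x → x_m = 29.8333.
Total external cost = ∫₀^{x_m} (1.2 + 1.2x) dx = 1.2×29.8333 + ½×1.2×29.8333² = 569.8154.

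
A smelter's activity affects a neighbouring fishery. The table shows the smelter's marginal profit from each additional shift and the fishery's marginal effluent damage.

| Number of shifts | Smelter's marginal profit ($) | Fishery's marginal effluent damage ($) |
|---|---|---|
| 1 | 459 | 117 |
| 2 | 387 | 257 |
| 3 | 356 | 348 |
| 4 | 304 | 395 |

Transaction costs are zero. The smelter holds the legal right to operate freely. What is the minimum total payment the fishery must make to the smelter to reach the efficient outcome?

Left alone the smelter would choose level 4 (marginal profit stays positive).
Efficient level: k* = 3 (marginal profit ≥ marginal effluent damage through 3).
The fishery must at least cover the smelter's forgone profit from cutting 4→3: 304 = 304.

$304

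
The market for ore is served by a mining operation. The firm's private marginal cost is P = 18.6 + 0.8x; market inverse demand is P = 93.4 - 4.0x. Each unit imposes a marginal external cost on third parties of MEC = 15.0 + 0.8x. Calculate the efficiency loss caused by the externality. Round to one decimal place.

DWL = 67.4

Market equilibrium (private): 18.6 + 0.8x = 93.4 - 4.0x → x_m = 15.5833.
Social marginal cost = private MC + MEC = 33.6 + 1.6x.
Set SMC = demand: 33.6 + 1.6x = 93.4 - 4.0x → x* = 10.6786.
The welfare-loss triangle has base |x_m − x*| and height MEC(x_m) (the vertical gap between SMC and demand is zero at x* and MEC at x_m).
DWL = ½ × 4.9047 × 27.4667 = 67.3580.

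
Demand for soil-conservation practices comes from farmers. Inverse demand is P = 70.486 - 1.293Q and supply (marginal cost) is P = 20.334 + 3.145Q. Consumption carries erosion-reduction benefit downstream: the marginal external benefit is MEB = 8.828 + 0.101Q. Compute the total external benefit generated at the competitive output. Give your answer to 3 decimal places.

Market equilibrium (private): 20.334 + 3.145Q = 70.486 - 1.293Q → Q_m = 11.3006.
Total external benefit = ∫₀^{Q_m} (8.828 + 0.101Q) dQ = 8.828×11.3006 + ½×0.101×11.3006² = 106.2107.

106.211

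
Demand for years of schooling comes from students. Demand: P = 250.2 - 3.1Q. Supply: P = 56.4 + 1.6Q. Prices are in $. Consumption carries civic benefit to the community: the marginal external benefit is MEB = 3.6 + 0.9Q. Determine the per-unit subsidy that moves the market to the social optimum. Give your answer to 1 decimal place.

Social marginal benefit = demand + MEB = 253.8 - 2.2Q.
Set SMB = MC: 253.8 - 2.2Q = 56.4 + 1.6Q → Q* = 51.9474.
The Pigouvian subsidy equals MEB at Q*: 3.6 + 0.9×51.9474 = 50.3527.

subsidy = $50.4 per unit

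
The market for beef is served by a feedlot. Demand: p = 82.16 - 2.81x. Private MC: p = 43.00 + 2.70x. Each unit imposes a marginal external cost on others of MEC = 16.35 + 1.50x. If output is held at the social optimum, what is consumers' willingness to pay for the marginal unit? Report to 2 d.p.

Social marginal cost = private MC + MEC = 59.35 + 4.20x.
Set SMC = demand: 59.35 + 4.20x = 82.16 - 2.81x → x* = 3.2539.
Consumer price on the demand curve at x*: 82.16 − 2.81×3.2539 = 73.0165.

P = 73.02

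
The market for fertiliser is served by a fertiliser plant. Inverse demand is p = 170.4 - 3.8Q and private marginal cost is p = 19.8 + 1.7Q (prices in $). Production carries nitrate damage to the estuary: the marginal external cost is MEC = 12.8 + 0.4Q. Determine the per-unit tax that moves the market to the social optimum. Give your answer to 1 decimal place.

Social marginal cost = private MC + MEC = 32.6 + 2.1Q.
Set SMC = demand: 32.6 + 2.1Q = 170.4 - 3.8Q → Q* = 23.3559.
The Pigouvian tax equals MEC at Q*: 12.8 + 0.4×23.3559 = 22.1424.

tax = $22.1 per unit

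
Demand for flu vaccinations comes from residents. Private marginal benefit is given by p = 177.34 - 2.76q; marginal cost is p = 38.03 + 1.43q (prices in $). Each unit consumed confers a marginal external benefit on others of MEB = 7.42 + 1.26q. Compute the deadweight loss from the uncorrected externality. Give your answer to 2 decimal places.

DWL = $414.97

Market equilibrium (private): 38.03 + 1.43q = 177.34 - 2.76q → q_m = 33.2482.
Social marginal benefit = demand + MEB = 184.76 - 1.50q.
Set SMB = MC: 184.76 - 1.50q = 38.03 + 1.43q → q* = 50.0785.
Between q* and q_m the wedge SMB − MC runs linearly from 0 to MEB(q_m), so the loss is a triangle.
DWL = ½ × 16.8303 × 49.3127 = 414.9738.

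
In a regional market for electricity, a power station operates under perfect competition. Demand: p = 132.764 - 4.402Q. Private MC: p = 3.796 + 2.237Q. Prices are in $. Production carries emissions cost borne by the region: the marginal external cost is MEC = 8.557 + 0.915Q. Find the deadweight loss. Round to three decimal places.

Market equilibrium (private): 3.796 + 2.237Q = 132.764 - 4.402Q → Q_m = 19.4258.
Social marginal cost = private MC + MEC = 12.353 + 3.152Q.
Set SMC = demand: 12.353 + 3.152Q = 132.764 - 4.402Q → Q* = 15.9400.
Between Q* and Q_m the wedge SMC − demand runs linearly from 0 to MEC(Q_m), so the loss is a triangle.
DWL = ½ × 3.4858 × 26.3316 = 45.8933.

DWL = $45.893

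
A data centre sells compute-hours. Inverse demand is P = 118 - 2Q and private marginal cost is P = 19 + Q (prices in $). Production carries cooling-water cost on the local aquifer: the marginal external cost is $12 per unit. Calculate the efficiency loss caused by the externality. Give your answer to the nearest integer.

DWL = $24

Market equilibrium (private): 19 + Q = 118 - 2Q → Q_m = 33.0000.
Social marginal cost = private MC + MEC = 31 + Q.
Set SMC = demand: 31 + Q = 118 - 2Q → Q* = 29.0000.
Height of the DWL triangle at Q_m is SMC(Q_m) − demand(Q_m) = MEC(Q_m) = 12.0000.
DWL = ½ × 4.0000 × 12.0000 = 24.0000.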